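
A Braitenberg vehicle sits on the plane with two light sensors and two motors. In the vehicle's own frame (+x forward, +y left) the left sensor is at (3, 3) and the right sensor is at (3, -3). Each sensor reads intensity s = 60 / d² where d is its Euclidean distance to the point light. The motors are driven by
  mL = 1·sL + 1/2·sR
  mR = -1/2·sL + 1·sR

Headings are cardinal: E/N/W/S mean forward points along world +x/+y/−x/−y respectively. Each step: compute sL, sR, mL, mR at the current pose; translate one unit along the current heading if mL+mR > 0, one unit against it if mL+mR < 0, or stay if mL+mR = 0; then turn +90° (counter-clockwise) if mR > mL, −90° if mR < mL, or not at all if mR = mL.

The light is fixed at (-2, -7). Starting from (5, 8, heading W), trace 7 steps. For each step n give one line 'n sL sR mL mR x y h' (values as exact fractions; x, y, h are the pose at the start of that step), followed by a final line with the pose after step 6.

0 3/8 3/17 63/136 -3/272 5 8 W
1 20/111 4/27 254/999 58/999 4 8 N
2 30/221 6/25 1413/5525 951/5525 4 9 E
3 60/269 12/37 3834/9953 2118/9953 5 9 S
4 3/8 3/17 63/136 -3/272 5 8 W
5 20/111 4/27 254/999 58/999 4 8 N
6 30/221 6/25 1413/5525 951/5525 4 9 E
final 5 9 S

n=0: pose=(5,8,W); sL=3/8, sR=3/17; mL=63/136, mR=-3/272; mL+mR=123/272 → advance +1; mR−mL=-129/272 → turn -1·90°
n=1: pose=(4,8,N); sL=20/111, sR=4/27; mL=254/999, mR=58/999; mL+mR=104/333 → advance +1; mR−mL=-196/999 → turn -1·90°
n=2: pose=(4,9,E); sL=30/221, sR=6/25; mL=1413/5525, mR=951/5525; mL+mR=2364/5525 → advance +1; mR−mL=-462/5525 → turn -1·90°
n=3: pose=(5,9,S); sL=60/269, sR=12/37; mL=3834/9953, mR=2118/9953; mL+mR=5952/9953 → advance +1; mR−mL=-1716/9953 → turn -1·90°
n=4: pose=(5,8,W); sL=3/8, sR=3/17; mL=63/136, mR=-3/272; mL+mR=123/272 → advance +1; mR−mL=-129/272 → turn -1·90°
n=5: pose=(4,8,N); sL=20/111, sR=4/27; mL=254/999, mR=58/999; mL+mR=104/333 → advance +1; mR−mL=-196/999 → turn -1·90°
n=6: pose=(4,9,E); sL=30/221, sR=6/25; mL=1413/5525, mR=951/5525; mL+mR=2364/5525 → advance +1; mR−mL=-462/5525 → turn -1·90°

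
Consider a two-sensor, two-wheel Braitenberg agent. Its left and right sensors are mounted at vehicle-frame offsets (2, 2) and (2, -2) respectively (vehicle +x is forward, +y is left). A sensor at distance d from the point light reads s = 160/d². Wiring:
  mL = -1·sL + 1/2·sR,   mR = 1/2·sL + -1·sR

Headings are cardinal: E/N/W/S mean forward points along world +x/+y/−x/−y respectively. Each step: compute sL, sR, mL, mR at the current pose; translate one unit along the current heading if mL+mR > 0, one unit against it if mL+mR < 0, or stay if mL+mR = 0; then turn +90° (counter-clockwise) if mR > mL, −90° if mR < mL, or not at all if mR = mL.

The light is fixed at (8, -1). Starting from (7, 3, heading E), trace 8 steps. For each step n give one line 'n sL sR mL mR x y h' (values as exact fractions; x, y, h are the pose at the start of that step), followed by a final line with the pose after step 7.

0 160/37 32 432/37 -1104/37 7 3 E
1 40 8 -36 12 6 3 S
2 160/49 160/9 2480/441 -7120/441 6 4 E
3 16 80/17 -232/17 56/17 5 4 S
4 32/13 160/17 496/221 -1808/221 5 5 E
5 8 40/13 -84/13 12/13 4 5 S
6 32/17 160/29 432/493 -2256/493 4 6 E
7 80/17 80/37 -2280/629 120/629 3 6 S
final 3 7 E

n=0: pose=(7,3,E); sL=160/37, sR=32; mL=432/37, mR=-1104/37; mL+mR=-672/37 → advance -1; mR−mL=-1536/37 → turn -1·90°
n=1: pose=(6,3,S); sL=40, sR=8; mL=-36, mR=12; mL+mR=-24 → advance -1; mR−mL=48 → turn +1·90°
n=2: pose=(6,4,E); sL=160/49, sR=160/9; mL=2480/441, mR=-7120/441; mL+mR=-4640/441 → advance -1; mR−mL=-3200/147 → turn -1·90°
n=3: pose=(5,4,S); sL=16, sR=80/17; mL=-232/17, mR=56/17; mL+mR=-176/17 → advance -1; mR−mL=288/17 → turn +1·90°
n=4: pose=(5,5,E); sL=32/13, sR=160/17; mL=496/221, mR=-1808/221; mL+mR=-1312/221 → advance -1; mR−mL=-2304/221 → turn -1·90°
n=5: pose=(4,5,S); sL=8, sR=40/13; mL=-84/13, mR=12/13; mL+mR=-72/13 → advance -1; mR−mL=96/13 → turn +1·90°
n=6: pose=(4,6,E); sL=32/17, sR=160/29; mL=432/493, mR=-2256/493; mL+mR=-1824/493 → advance -1; mR−mL=-2688/493 → turn -1·90°
n=7: pose=(3,6,S); sL=80/17, sR=80/37; mL=-2280/629, mR=120/629; mL+mR=-2160/629 → advance -1; mR−mL=2400/629 → turn +1·90°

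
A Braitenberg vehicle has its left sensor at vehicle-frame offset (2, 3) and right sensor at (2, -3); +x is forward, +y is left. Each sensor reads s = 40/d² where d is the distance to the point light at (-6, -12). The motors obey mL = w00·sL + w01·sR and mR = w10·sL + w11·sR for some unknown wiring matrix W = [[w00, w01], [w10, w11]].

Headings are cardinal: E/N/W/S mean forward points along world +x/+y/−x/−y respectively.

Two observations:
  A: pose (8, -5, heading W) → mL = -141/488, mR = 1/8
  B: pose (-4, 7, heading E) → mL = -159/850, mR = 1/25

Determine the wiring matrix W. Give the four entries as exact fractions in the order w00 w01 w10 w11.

obs A: pose=(8,-5,W) → sL=1/4, sR=10/61, mL=-141/488, mR=1/8
obs B: pose=(-4,7,E) → sL=2/25, sR=5/34, mL=-159/850, mR=1/25
sensor matrix S = [[1/4, 10/61], [2/25, 5/34]]; det S = 981/41480
solve [mL_A; mL_B] = S·[w00; w01] and [mR_A; mR_B] = S·[w10; w11]:
  w00 = -1/2, w01 = -1, w10 = 1/2, w11 = 0

-1/2 -1 1/2 0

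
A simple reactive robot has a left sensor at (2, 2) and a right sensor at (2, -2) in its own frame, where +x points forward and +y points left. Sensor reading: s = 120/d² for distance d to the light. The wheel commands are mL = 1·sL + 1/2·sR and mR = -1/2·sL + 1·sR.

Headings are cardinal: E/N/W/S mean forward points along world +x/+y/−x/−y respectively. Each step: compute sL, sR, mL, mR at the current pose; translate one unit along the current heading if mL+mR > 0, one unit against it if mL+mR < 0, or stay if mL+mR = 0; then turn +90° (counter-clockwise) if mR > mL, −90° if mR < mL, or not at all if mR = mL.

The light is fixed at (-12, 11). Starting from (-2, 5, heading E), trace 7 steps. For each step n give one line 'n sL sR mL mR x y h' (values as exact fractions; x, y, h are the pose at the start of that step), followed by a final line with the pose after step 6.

n=0: pose=(-2,5,E); sL=3/4, sR=15/26; mL=27/26, mR=21/104; mL+mR=129/104 → advance +1; mR−mL=-87/104 → turn -1·90°
n=1: pose=(-1,5,S); sL=120/233, sR=24/29; mL=6276/6757, mR=3852/6757; mL+mR=10128/6757 → advance +1; mR−mL=-2424/6757 → turn -1·90°
n=2: pose=(-1,4,W); sL=20/27, sR=60/53; mL=1870/1431, mR=1090/1431; mL+mR=2960/1431 → advance +1; mR−mL=-260/477 → turn -1·90°
n=3: pose=(-2,4,N); sL=120/89, sR=120/169; mL=25620/15041, mR=540/15041; mL+mR=26160/15041 → advance +1; mR−mL=-25080/15041 → turn -1·90°
n=4: pose=(-2,5,E); sL=3/4, sR=15/26; mL=27/26, mR=21/104; mL+mR=129/104 → advance +1; mR−mL=-87/104 → turn -1·90°
n=5: pose=(-1,5,S); sL=120/233, sR=24/29; mL=6276/6757, mR=3852/6757; mL+mR=10128/6757 → advance +1; mR−mL=-2424/6757 → turn -1·90°
n=6: pose=(-1,4,W); sL=20/27, sR=60/53; mL=1870/1431, mR=1090/1431; mL+mR=2960/1431 → advance +1; mR−mL=-260/477 → turn -1·90°

0 3/4 15/26 27/26 21/104 -2 5 E
1 120/233 24/29 6276/6757 3852/6757 -1 5 S
2 20/27 60/53 1870/1431 1090/1431 -1 4 W
3 120/89 120/169 25620/15041 540/15041 -2 4 N
4 3/4 15/26 27/26 21/104 -2 5 E
5 120/233 24/29 6276/6757 3852/6757 -1 5 S
6 20/27 60/53 1870/1431 1090/1431 -1 4 W
final -2 4 N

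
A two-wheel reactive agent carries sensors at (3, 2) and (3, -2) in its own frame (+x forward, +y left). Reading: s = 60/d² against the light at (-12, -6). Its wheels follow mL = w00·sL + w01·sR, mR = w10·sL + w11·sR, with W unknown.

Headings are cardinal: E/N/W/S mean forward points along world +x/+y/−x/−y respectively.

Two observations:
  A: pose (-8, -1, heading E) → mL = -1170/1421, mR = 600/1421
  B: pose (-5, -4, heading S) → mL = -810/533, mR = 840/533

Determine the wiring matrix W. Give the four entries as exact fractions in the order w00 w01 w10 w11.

obs A: pose=(-8,-1,E) → sL=30/49, sR=30/29, mL=-1170/1421, mR=600/1421
obs B: pose=(-5,-4,S) → sL=30/41, sR=30/13, mL=-810/533, mR=840/533
sensor matrix S = [[30/49, 30/29], [30/41, 30/13]]; det S = 496800/757393
solve [mL_A; mL_B] = S·[w00; w01] and [mR_A; mR_B] = S·[w10; w11]:
  w00 = -1/2, w01 = -1/2, w10 = -1, w11 = 1

-1/2 -1/2 -1 1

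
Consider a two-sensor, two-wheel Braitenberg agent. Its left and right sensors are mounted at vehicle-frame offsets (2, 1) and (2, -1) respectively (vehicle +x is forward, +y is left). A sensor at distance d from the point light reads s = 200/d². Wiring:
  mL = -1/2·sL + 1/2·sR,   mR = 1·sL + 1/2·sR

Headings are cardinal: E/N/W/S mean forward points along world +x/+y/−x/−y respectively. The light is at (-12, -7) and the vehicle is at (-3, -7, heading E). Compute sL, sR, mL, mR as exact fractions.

100/61 100/61 0 150/61

left sensor world pos  = (-1, -6); dL² = 122
right sensor world pos = (-1, -8); dR² = 122
sL = 200/122 = 100/61
sR = 200/122 = 100/61
mL = -1/2·sL + 1/2·sR = 0
mR = 1·sL + 1/2·sR = 150/61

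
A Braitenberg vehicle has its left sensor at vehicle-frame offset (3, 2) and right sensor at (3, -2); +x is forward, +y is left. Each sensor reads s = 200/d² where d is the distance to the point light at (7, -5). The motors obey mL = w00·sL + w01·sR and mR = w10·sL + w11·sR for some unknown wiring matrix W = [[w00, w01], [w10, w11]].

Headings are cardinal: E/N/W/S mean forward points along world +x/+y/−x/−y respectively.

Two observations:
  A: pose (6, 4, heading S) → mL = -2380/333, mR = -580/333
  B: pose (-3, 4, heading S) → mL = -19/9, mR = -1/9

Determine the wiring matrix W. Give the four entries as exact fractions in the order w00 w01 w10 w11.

obs A: pose=(6,4,S) → sL=200/37, sR=40/9, mL=-2380/333, mR=-580/333
obs B: pose=(-3,4,S) → sL=2, sR=10/9, mL=-19/9, mR=-1/9
sensor matrix S = [[200/37, 40/9], [2, 10/9]]; det S = -320/111
solve [mL_A; mL_B] = S·[w00; w01] and [mR_A; mR_B] = S·[w10; w11]:
  w00 = -1/2, w01 = -1, w10 = 1/2, w11 = -1

-1/2 -1 1/2 -1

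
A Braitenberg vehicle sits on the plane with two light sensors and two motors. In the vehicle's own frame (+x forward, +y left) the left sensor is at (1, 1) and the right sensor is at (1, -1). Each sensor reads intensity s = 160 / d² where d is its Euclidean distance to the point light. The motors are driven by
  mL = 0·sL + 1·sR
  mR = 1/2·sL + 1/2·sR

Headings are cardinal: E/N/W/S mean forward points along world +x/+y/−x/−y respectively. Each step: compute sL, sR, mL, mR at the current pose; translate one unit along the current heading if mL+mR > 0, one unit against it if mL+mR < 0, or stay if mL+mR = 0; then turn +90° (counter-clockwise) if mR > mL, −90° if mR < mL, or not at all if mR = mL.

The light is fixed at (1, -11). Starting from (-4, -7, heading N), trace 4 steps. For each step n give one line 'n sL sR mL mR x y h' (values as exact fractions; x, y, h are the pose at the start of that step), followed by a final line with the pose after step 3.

0 160/61 160/41 160/41 8160/2501 -4 -7 N
1 40/13 5 5 105/26 -4 -6 E
2 32/5 160/41 160/41 1056/205 -3 -6 S
3 80/17 80/9 80/9 1040/153 -3 -7 E
final -2 -7 S

n=0: pose=(-4,-7,N); sL=160/61, sR=160/41; mL=160/41, mR=8160/2501; mL+mR=17920/2501 → advance +1; mR−mL=-1600/2501 → turn -1·90°
n=1: pose=(-4,-6,E); sL=40/13, sR=5; mL=5, mR=105/26; mL+mR=235/26 → advance +1; mR−mL=-25/26 → turn -1·90°
n=2: pose=(-3,-6,S); sL=32/5, sR=160/41; mL=160/41, mR=1056/205; mL+mR=1856/205 → advance +1; mR−mL=256/205 → turn +1·90°
n=3: pose=(-3,-7,E); sL=80/17, sR=80/9; mL=80/9, mR=1040/153; mL+mR=800/51 → advance +1; mR−mL=-320/153 → turn -1·90°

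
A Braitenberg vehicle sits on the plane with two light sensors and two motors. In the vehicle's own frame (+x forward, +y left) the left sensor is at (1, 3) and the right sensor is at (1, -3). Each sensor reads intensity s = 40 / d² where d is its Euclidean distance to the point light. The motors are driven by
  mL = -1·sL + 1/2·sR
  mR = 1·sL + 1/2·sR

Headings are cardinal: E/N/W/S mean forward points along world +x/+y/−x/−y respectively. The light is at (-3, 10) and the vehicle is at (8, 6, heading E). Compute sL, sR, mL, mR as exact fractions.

left sensor world pos  = (9, 9); dL² = 145
right sensor world pos = (9, 3); dR² = 193
sL = 40/145 = 8/29
sR = 40/193 = 40/193
mL = -1·sL + 1/2·sR = -964/5597
mR = 1·sL + 1/2·sR = 2124/5597

8/29 40/193 -964/5597 2124/5597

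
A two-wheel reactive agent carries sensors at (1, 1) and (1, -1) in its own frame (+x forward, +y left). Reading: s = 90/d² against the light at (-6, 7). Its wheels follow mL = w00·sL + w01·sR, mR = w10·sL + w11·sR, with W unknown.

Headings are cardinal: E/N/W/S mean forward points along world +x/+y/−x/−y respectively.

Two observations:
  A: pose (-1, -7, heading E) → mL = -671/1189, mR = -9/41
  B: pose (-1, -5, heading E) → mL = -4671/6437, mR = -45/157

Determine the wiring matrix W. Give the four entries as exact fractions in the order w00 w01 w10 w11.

-1/2 -1 -1/2 0

obs A: pose=(-1,-7,E) → sL=18/41, sR=10/29, mL=-671/1189, mR=-9/41
obs B: pose=(-1,-5,E) → sL=90/157, sR=18/41, mL=-4671/6437, mR=-45/157
sensor matrix S = [[18/41, 10/29], [90/157, 18/41]]; det S = -37728/7653593
solve [mL_A; mL_B] = S·[w00; w01] and [mR_A; mR_B] = S·[w10; w11]:
  w00 = -1/2, w01 = -1, w10 = -1/2, w11 = 0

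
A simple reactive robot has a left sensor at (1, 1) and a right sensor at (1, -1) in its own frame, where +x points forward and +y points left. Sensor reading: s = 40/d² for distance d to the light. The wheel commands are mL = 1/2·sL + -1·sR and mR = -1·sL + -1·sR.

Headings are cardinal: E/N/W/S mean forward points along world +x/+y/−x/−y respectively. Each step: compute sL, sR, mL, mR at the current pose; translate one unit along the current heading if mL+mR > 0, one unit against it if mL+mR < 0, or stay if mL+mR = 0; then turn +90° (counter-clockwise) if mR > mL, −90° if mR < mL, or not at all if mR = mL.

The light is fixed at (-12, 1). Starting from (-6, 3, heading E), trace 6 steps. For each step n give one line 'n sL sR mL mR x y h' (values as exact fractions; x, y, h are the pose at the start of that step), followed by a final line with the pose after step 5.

n=0: pose=(-6,3,E); sL=20/29, sR=4/5; mL=-66/145, mR=-216/145; mL+mR=-282/145 → advance -1; mR−mL=-30/29 → turn -1·90°
n=1: pose=(-7,3,S); sL=40/37, sR=40/17; mL=-1140/629, mR=-2160/629; mL+mR=-3300/629 → advance -1; mR−mL=-60/37 → turn -1·90°
n=2: pose=(-7,4,W); sL=2, sR=5/4; mL=-1/4, mR=-13/4; mL+mR=-7/2 → advance -1; mR−mL=-3 → turn -1·90°
n=3: pose=(-6,4,N); sL=40/41, sR=8/13; mL=-68/533, mR=-848/533; mL+mR=-916/533 → advance -1; mR−mL=-60/41 → turn -1·90°
n=4: pose=(-6,3,E); sL=20/29, sR=4/5; mL=-66/145, mR=-216/145; mL+mR=-282/145 → advance -1; mR−mL=-30/29 → turn -1·90°
n=5: pose=(-7,3,S); sL=40/37, sR=40/17; mL=-1140/629, mR=-2160/629; mL+mR=-3300/629 → advance -1; mR−mL=-60/37 → turn -1·90°

0 20/29 4/5 -66/145 -216/145 -6 3 E
1 40/37 40/17 -1140/629 -2160/629 -7 3 S
2 2 5/4 -1/4 -13/4 -7 4 W
3 40/41 8/13 -68/533 -848/533 -6 4 N
4 20/29 4/5 -66/145 -216/145 -6 3 E
5 40/37 40/17 -1140/629 -2160/629 -7 3 S
final -7 4 W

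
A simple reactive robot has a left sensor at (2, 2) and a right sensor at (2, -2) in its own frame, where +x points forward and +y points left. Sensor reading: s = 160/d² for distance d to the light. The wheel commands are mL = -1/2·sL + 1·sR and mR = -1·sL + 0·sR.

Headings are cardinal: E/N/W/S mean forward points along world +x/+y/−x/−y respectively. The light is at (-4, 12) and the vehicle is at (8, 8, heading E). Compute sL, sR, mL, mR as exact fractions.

left sensor world pos  = (10, 10); dL² = 200
right sensor world pos = (10, 6); dR² = 232
sL = 160/200 = 4/5
sR = 160/232 = 20/29
mL = -1/2·sL + 1·sR = 42/145
mR = -1·sL + 0·sR = -4/5

4/5 20/29 42/145 -4/5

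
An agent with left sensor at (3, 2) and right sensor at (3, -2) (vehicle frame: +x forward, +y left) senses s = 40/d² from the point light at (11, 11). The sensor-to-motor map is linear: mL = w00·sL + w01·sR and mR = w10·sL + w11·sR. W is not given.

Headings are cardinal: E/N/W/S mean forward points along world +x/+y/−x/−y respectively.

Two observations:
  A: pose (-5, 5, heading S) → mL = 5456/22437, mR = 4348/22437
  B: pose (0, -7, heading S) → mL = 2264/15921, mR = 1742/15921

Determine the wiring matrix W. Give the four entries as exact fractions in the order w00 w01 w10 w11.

1 1 1 1/2

obs A: pose=(-5,5,S) → sL=40/277, sR=8/81, mL=5456/22437, mR=4348/22437
obs B: pose=(0,-7,S) → sL=20/261, sR=4/61, mL=2264/15921, mR=1742/15921
sensor matrix S = [[40/277, 8/81], [20/261, 4/61]]; det S = 679040/357219477
solve [mL_A; mL_B] = S·[w00; w01] and [mR_A; mR_B] = S·[w10; w11]:
  w00 = 1, w01 = 1, w10 = 1, w11 = 1/2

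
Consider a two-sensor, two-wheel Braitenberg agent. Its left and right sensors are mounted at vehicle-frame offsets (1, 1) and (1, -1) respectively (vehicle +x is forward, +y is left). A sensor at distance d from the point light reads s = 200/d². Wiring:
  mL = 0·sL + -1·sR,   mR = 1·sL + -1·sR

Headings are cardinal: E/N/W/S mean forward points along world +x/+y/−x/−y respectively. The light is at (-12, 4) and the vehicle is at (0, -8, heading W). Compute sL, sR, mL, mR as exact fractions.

left sensor world pos  = (-1, -9); dL² = 290
right sensor world pos = (-1, -7); dR² = 242
sL = 200/290 = 20/29
sR = 200/242 = 100/121
mL = 0·sL + -1·sR = -100/121
mR = 1·sL + -1·sR = -480/3509

20/29 100/121 -100/121 -480/3509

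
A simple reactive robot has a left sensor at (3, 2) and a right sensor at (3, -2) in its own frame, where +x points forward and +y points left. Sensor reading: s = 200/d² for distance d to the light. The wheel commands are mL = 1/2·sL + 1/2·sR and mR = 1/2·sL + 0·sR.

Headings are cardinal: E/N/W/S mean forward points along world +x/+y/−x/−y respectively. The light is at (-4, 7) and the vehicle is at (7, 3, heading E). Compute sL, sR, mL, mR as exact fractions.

left sensor world pos  = (10, 5); dL² = 200
right sensor world pos = (10, 1); dR² = 232
sL = 200/200 = 1
sR = 200/232 = 25/29
mL = 1/2·sL + 1/2·sR = 27/29
mR = 1/2·sL + 0·sR = 1/2

1 25/29 27/29 1/2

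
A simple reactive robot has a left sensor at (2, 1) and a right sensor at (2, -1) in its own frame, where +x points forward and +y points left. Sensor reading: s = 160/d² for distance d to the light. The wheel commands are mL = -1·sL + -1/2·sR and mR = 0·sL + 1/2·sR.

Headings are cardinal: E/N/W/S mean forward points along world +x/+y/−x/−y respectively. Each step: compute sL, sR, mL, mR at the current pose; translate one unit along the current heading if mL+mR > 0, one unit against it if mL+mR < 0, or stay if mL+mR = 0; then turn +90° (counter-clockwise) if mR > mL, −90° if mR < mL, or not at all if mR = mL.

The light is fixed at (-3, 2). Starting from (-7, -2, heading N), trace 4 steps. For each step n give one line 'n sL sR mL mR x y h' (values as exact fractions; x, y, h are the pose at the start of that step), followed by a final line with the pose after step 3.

0 160/29 160/13 -4400/377 80/13 -7 -2 N
1 20/9 40/13 -440/117 20/13 -7 -3 W
2 160/53 32/13 -2928/689 16/13 -6 -3 S
3 16 80/13 -248/13 40/13 -6 -2 E
final -7 -2 N

n=0: pose=(-7,-2,N); sL=160/29, sR=160/13; mL=-4400/377, mR=80/13; mL+mR=-160/29 → advance -1; mR−mL=6720/377 → turn +1·90°
n=1: pose=(-7,-3,W); sL=20/9, sR=40/13; mL=-440/117, mR=20/13; mL+mR=-20/9 → advance -1; mR−mL=620/117 → turn +1·90°
n=2: pose=(-6,-3,S); sL=160/53, sR=32/13; mL=-2928/689, mR=16/13; mL+mR=-160/53 → advance -1; mR−mL=3776/689 → turn +1·90°
n=3: pose=(-6,-2,E); sL=16, sR=80/13; mL=-248/13, mR=40/13; mL+mR=-16 → advance -1; mR−mL=288/13 → turn +1·90°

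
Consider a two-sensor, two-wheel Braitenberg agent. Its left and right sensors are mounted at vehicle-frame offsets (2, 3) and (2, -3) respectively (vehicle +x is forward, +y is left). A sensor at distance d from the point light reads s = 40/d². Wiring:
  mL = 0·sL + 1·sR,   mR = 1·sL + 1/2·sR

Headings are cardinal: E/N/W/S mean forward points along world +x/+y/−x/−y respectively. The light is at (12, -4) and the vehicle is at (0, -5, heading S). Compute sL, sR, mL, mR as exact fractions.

left sensor world pos  = (3, -7); dL² = 90
right sensor world pos = (-3, -7); dR² = 234
sL = 40/90 = 4/9
sR = 40/234 = 20/117
mL = 0·sL + 1·sR = 20/117
mR = 1·sL + 1/2·sR = 62/117

4/9 20/117 20/117 62/117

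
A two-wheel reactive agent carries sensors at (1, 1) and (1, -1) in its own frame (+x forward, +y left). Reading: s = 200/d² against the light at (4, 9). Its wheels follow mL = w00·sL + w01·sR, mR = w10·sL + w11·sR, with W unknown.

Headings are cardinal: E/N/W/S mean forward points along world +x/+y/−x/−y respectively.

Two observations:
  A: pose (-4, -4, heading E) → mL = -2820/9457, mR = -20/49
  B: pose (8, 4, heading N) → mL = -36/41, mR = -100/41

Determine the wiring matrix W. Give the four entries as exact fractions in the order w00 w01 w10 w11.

obs A: pose=(-4,-4,E) → sL=200/193, sR=40/49, mL=-2820/9457, mR=-20/49
obs B: pose=(8,4,N) → sL=8, sR=200/41, mL=-36/41, mR=-100/41
sensor matrix S = [[200/193, 40/49], [8, 200/41]]; det S = -572160/387737
solve [mL_A; mL_B] = S·[w00; w01] and [mR_A; mR_B] = S·[w10; w11]:
  w00 = 1/2, w01 = -1, w10 = 0, w11 = -1/2

1/2 -1 0 -1/2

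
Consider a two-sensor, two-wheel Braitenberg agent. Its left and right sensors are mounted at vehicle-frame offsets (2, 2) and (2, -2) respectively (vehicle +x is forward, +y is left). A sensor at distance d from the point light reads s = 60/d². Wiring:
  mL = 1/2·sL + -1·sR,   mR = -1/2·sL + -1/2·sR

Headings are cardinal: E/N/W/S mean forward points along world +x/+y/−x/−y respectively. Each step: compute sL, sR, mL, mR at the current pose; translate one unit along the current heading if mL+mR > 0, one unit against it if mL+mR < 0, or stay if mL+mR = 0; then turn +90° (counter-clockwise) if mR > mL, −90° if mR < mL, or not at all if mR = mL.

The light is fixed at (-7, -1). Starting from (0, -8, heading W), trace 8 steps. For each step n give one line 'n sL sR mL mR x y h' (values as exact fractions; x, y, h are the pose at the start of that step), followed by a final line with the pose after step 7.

0 30/53 6/5 -243/265 -234/265 0 -8 W
1 60/181 20/39 -2450/7059 -2980/7059 1 -8 S
2 3/5 15/13 -111/130 -57/65 1 -7 W
3 12/13 60/137 42/1781 -1212/1781 2 -7 N
4 30/73 30/101 -675/7373 -2610/7373 2 -8 E
5 60/181 20/39 -2450/7059 -2980/7059 1 -8 S
6 3/5 15/13 -111/130 -57/65 1 -7 W
7 12/13 60/137 42/1781 -1212/1781 2 -7 N
final 2 -8 E

n=0: pose=(0,-8,W); sL=30/53, sR=6/5; mL=-243/265, mR=-234/265; mL+mR=-9/5 → advance -1; mR−mL=9/265 → turn +1·90°
n=1: pose=(1,-8,S); sL=60/181, sR=20/39; mL=-2450/7059, mR=-2980/7059; mL+mR=-10/13 → advance -1; mR−mL=-530/7059 → turn -1·90°
n=2: pose=(1,-7,W); sL=3/5, sR=15/13; mL=-111/130, mR=-57/65; mL+mR=-45/26 → advance -1; mR−mL=-3/130 → turn -1·90°
n=3: pose=(2,-7,N); sL=12/13, sR=60/137; mL=42/1781, mR=-1212/1781; mL+mR=-90/137 → advance -1; mR−mL=-1254/1781 → turn -1·90°
n=4: pose=(2,-8,E); sL=30/73, sR=30/101; mL=-675/7373, mR=-2610/7373; mL+mR=-45/101 → advance -1; mR−mL=-1935/7373 → turn -1·90°
n=5: pose=(1,-8,S); sL=60/181, sR=20/39; mL=-2450/7059, mR=-2980/7059; mL+mR=-10/13 → advance -1; mR−mL=-530/7059 → turn -1·90°
n=6: pose=(1,-7,W); sL=3/5, sR=15/13; mL=-111/130, mR=-57/65; mL+mR=-45/26 → advance -1; mR−mL=-3/130 → turn -1·90°
n=7: pose=(2,-7,N); sL=12/13, sR=60/137; mL=42/1781, mR=-1212/1781; mL+mR=-90/137 → advance -1; mR−mL=-1254/1781 → turn -1·90°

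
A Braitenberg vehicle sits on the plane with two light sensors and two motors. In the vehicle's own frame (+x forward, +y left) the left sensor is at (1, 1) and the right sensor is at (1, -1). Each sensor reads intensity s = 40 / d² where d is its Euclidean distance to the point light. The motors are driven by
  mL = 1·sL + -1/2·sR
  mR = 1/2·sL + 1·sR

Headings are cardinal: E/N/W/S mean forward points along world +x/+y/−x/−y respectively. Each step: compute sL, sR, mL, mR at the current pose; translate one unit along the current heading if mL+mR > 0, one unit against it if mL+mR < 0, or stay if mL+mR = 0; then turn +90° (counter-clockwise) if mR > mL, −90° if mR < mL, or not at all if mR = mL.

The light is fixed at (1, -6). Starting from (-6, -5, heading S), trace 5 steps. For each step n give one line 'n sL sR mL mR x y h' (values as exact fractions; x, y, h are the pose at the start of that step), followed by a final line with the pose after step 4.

0 10/9 5/8 115/144 85/72 -6 -5 S
1 40/37 40/37 20/37 60/37 -6 -6 E
2 4/5 20/13 2/65 126/65 -5 -6 N
3 40/49 40/53 1140/2597 3020/2597 -5 -5 W
4 10/9 5/8 115/144 85/72 -6 -5 S
final -6 -6 E

n=0: pose=(-6,-5,S); sL=10/9, sR=5/8; mL=115/144, mR=85/72; mL+mR=95/48 → advance +1; mR−mL=55/144 → turn +1·90°
n=1: pose=(-6,-6,E); sL=40/37, sR=40/37; mL=20/37, mR=60/37; mL+mR=80/37 → advance +1; mR−mL=40/37 → turn +1·90°
n=2: pose=(-5,-6,N); sL=4/5, sR=20/13; mL=2/65, mR=126/65; mL+mR=128/65 → advance +1; mR−mL=124/65 → turn +1·90°
n=3: pose=(-5,-5,W); sL=40/49, sR=40/53; mL=1140/2597, mR=3020/2597; mL+mR=4160/2597 → advance +1; mR−mL=1880/2597 → turn +1·90°
n=4: pose=(-6,-5,S); sL=10/9, sR=5/8; mL=115/144, mR=85/72; mL+mR=95/48 → advance +1; mR−mL=55/144 → turn +1·90°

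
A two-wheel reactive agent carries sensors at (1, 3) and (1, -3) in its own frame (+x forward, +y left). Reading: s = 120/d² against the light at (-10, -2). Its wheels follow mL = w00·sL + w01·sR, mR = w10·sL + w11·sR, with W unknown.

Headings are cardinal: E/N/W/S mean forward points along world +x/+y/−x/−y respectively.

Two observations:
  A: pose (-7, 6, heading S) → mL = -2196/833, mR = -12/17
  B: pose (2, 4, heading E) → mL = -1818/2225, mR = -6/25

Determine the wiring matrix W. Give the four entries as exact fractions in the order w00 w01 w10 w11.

obs A: pose=(-7,6,S) → sL=24/17, sR=120/49, mL=-2196/833, mR=-12/17
obs B: pose=(2,4,E) → sL=12/25, sR=60/89, mL=-1818/2225, mR=-6/25
sensor matrix S = [[24/17, 120/49], [12/25, 60/89]]; det S = -82944/370685
solve [mL_A; mL_B] = S·[w00; w01] and [mR_A; mR_B] = S·[w10; w11]:
  w00 = -1, w01 = -1/2, w10 = -1/2, w11 = 0

-1 -1/2 -1/2 0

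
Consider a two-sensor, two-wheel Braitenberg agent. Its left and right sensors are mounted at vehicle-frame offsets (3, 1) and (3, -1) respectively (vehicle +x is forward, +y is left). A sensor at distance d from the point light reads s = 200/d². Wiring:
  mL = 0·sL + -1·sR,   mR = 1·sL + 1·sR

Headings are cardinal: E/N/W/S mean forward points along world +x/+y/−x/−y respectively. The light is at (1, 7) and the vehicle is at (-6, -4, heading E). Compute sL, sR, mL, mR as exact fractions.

50/29 5/4 -5/4 345/116

left sensor world pos  = (-3, -3); dL² = 116
right sensor world pos = (-3, -5); dR² = 160
sL = 200/116 = 50/29
sR = 200/160 = 5/4
mL = 0·sL + -1·sR = -5/4
mR = 1·sL + 1·sR = 345/116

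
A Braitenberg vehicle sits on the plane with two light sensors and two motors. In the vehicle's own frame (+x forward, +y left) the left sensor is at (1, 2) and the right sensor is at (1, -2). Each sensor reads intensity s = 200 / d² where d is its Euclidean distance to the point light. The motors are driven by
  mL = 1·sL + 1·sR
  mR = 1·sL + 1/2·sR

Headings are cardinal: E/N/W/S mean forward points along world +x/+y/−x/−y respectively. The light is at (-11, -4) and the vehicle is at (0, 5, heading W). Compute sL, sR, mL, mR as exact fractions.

200/149 200/221 74000/32929 59100/32929

left sensor world pos  = (-1, 3); dL² = 149
right sensor world pos = (-1, 7); dR² = 221
sL = 200/149 = 200/149
sR = 200/221 = 200/221
mL = 1·sL + 1·sR = 74000/32929
mR = 1·sL + 1/2·sR = 59100/32929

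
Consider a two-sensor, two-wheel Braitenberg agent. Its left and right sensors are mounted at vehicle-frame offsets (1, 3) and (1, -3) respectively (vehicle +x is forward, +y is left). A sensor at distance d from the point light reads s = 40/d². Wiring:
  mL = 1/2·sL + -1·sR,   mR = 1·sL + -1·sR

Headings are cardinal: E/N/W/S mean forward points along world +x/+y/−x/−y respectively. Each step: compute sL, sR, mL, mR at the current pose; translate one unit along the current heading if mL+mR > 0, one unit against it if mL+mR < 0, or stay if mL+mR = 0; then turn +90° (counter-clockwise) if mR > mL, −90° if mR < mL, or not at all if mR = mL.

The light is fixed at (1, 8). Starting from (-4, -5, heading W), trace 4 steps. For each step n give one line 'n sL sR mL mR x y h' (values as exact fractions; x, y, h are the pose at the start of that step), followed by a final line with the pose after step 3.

0 10/73 5/17 -280/1241 -195/1241 -4 -5 W
1 40/197 8/49 -596/9653 384/9653 -3 -5 S
2 4/9 20/117 2/39 32/117 -3 -4 E
3 40/157 40/121 -3860/18997 -1440/18997 -2 -4 N
final -2 -5 W

n=0: pose=(-4,-5,W); sL=10/73, sR=5/17; mL=-280/1241, mR=-195/1241; mL+mR=-475/1241 → advance -1; mR−mL=5/73 → turn +1·90°
n=1: pose=(-3,-5,S); sL=40/197, sR=8/49; mL=-596/9653, mR=384/9653; mL+mR=-212/9653 → advance -1; mR−mL=20/197 → turn +1·90°
n=2: pose=(-3,-4,E); sL=4/9, sR=20/117; mL=2/39, mR=32/117; mL+mR=38/117 → advance +1; mR−mL=2/9 → turn +1·90°
n=3: pose=(-2,-4,N); sL=40/157, sR=40/121; mL=-3860/18997, mR=-1440/18997; mL+mR=-5300/18997 → advance -1; mR−mL=20/157 → turn +1·90°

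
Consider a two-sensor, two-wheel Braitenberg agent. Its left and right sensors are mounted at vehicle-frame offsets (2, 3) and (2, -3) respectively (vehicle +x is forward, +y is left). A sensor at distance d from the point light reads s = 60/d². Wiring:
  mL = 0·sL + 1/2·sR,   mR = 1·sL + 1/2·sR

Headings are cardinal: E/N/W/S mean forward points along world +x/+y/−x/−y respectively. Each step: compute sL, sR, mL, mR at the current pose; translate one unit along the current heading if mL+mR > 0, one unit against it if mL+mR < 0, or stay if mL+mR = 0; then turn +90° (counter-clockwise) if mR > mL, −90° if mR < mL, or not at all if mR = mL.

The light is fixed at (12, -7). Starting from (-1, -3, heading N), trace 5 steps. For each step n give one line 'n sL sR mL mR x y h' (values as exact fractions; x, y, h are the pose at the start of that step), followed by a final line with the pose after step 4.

n=0: pose=(-1,-3,N); sL=15/73, sR=15/34; mL=15/68, mR=2115/4964; mL+mR=1605/2482 → advance +1; mR−mL=15/73 → turn +1·90°
n=1: pose=(-1,-2,W); sL=60/229, sR=60/289; mL=30/289, mR=24210/66181; mL+mR=31080/66181 → advance +1; mR−mL=60/229 → turn +1·90°
n=2: pose=(-2,-2,S); sL=6/13, sR=30/149; mL=15/149, mR=1089/1937; mL+mR=1284/1937 → advance +1; mR−mL=6/13 → turn +1·90°
n=3: pose=(-2,-3,E); sL=60/193, sR=12/29; mL=6/29, mR=2898/5597; mL+mR=4056/5597 → advance +1; mR−mL=60/193 → turn +1·90°
n=4: pose=(-1,-3,N); sL=15/73, sR=15/34; mL=15/68, mR=2115/4964; mL+mR=1605/2482 → advance +1; mR−mL=15/73 → turn +1·90°

0 15/73 15/34 15/68 2115/4964 -1 -3 N
1 60/229 60/289 30/289 24210/66181 -1 -2 W
2 6/13 30/149 15/149 1089/1937 -2 -2 S
3 60/193 12/29 6/29 2898/5597 -2 -3 E
4 15/73 15/34 15/68 2115/4964 -1 -3 N
final -1 -2 W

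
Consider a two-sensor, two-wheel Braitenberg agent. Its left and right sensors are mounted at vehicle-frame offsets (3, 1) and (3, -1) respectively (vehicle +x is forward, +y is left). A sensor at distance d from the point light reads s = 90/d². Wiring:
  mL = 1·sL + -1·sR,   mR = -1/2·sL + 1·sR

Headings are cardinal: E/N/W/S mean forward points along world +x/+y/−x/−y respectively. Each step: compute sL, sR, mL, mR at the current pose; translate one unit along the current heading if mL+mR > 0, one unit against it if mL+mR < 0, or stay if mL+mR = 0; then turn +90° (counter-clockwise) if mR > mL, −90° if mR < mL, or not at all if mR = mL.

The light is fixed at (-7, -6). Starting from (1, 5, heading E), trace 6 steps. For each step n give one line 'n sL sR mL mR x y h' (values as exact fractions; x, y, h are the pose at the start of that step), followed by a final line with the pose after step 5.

n=0: pose=(1,5,E); sL=18/53, sR=90/221; mL=-792/11713, mR=2781/11713; mL+mR=9/53 → advance +1; mR−mL=3573/11713 → turn +1·90°
n=1: pose=(2,5,N); sL=9/26, sR=45/148; mL=81/1924, mR=63/481; mL+mR=9/52 → advance +1; mR−mL=171/1924 → turn +1·90°
n=2: pose=(2,6,W); sL=90/157, sR=18/41; mL=864/6437, mR=981/6437; mL+mR=45/157 → advance +1; mR−mL=117/6437 → turn +1·90°
n=3: pose=(1,6,S); sL=5/9, sR=9/13; mL=-16/117, mR=97/234; mL+mR=5/18 → advance +1; mR−mL=43/78 → turn +1·90°
n=4: pose=(1,5,E); sL=18/53, sR=90/221; mL=-792/11713, mR=2781/11713; mL+mR=9/53 → advance +1; mR−mL=3573/11713 → turn +1·90°
n=5: pose=(2,5,N); sL=9/26, sR=45/148; mL=81/1924, mR=63/481; mL+mR=9/52 → advance +1; mR−mL=171/1924 → turn +1·90°

0 18/53 90/221 -792/11713 2781/11713 1 5 E
1 9/26 45/148 81/1924 63/481 2 5 N
2 90/157 18/41 864/6437 981/6437 2 6 W
3 5/9 9/13 -16/117 97/234 1 6 S
4 18/53 90/221 -792/11713 2781/11713 1 5 E
5 9/26 45/148 81/1924 63/481 2 5 N
final 2 6 W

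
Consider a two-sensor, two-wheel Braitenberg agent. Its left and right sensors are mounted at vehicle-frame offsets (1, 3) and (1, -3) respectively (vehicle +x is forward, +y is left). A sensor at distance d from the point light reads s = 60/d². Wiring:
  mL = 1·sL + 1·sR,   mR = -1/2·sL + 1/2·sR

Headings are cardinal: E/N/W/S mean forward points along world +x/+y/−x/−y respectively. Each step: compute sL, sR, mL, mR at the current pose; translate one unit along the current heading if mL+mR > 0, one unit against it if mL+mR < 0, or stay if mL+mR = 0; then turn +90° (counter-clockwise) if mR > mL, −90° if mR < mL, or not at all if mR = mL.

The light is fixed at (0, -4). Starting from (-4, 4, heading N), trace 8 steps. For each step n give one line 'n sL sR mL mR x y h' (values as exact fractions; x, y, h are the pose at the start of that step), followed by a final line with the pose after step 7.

n=0: pose=(-4,4,N); sL=6/13, sR=30/41; mL=636/533, mR=72/533; mL+mR=708/533 → advance +1; mR−mL=-564/533 → turn -1·90°
n=1: pose=(-4,5,E); sL=20/51, sR=4/3; mL=88/51, mR=8/17; mL+mR=112/51 → advance +1; mR−mL=-64/51 → turn -1·90°
n=2: pose=(-3,5,S); sL=15/16, sR=3/5; mL=123/80, mR=-27/160; mL+mR=219/160 → advance +1; mR−mL=-273/160 → turn -1·90°
n=3: pose=(-3,4,W); sL=60/41, sR=60/137; mL=10680/5617, mR=-2880/5617; mL+mR=7800/5617 → advance +1; mR−mL=-13560/5617 → turn -1·90°
n=4: pose=(-4,4,N); sL=6/13, sR=30/41; mL=636/533, mR=72/533; mL+mR=708/533 → advance +1; mR−mL=-564/533 → turn -1·90°
n=5: pose=(-4,5,E); sL=20/51, sR=4/3; mL=88/51, mR=8/17; mL+mR=112/51 → advance +1; mR−mL=-64/51 → turn -1·90°
n=6: pose=(-3,5,S); sL=15/16, sR=3/5; mL=123/80, mR=-27/160; mL+mR=219/160 → advance +1; mR−mL=-273/160 → turn -1·90°
n=7: pose=(-3,4,W); sL=60/41, sR=60/137; mL=10680/5617, mR=-2880/5617; mL+mR=7800/5617 → advance +1; mR−mL=-13560/5617 → turn -1·90°

0 6/13 30/41 636/533 72/533 -4 4 N
1 20/51 4/3 88/51 8/17 -4 5 E
2 15/16 3/5 123/80 -27/160 -3 5 S
3 60/41 60/137 10680/5617 -2880/5617 -3 4 W
4 6/13 30/41 636/533 72/533 -4 4 N
5 20/51 4/3 88/51 8/17 -4 5 E
6 15/16 3/5 123/80 -27/160 -3 5 S
7 60/41 60/137 10680/5617 -2880/5617 -3 4 W
final -4 4 N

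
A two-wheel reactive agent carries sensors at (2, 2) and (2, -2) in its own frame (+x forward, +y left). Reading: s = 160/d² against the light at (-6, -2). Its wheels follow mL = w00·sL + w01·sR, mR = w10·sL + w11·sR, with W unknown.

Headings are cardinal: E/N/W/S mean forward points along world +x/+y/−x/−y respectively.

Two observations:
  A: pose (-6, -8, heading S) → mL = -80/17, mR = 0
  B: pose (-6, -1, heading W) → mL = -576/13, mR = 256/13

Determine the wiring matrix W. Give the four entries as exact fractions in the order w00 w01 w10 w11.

-1 -1 1 -1

obs A: pose=(-6,-8,S) → sL=40/17, sR=40/17, mL=-80/17, mR=0
obs B: pose=(-6,-1,W) → sL=32, sR=160/13, mL=-576/13, mR=256/13
sensor matrix S = [[40/17, 40/17], [32, 160/13]]; det S = -10240/221
solve [mL_A; mL_B] = S·[w00; w01] and [mR_A; mR_B] = S·[w10; w11]:
  w00 = -1, w01 = -1, w10 = 1, w11 = -1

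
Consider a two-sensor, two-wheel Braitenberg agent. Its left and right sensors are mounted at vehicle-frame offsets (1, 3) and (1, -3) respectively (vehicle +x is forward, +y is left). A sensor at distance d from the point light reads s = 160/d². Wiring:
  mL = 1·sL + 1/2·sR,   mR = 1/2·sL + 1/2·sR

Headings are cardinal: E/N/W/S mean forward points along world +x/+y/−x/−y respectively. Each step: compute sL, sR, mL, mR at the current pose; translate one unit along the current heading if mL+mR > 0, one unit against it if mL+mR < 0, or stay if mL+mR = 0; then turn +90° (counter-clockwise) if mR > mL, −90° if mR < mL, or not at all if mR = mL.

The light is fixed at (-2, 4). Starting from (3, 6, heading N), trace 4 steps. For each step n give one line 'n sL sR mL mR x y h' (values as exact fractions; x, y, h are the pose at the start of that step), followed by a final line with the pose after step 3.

0 160/13 160/73 12720/949 6880/949 3 6 N
1 20/9 40/9 40/9 10/3 3 7 E
2 32/17 160/13 1776/221 1568/221 4 7 S
3 80/13 16/5 504/65 304/65 4 6 W
final 3 6 N

n=0: pose=(3,6,N); sL=160/13, sR=160/73; mL=12720/949, mR=6880/949; mL+mR=19600/949 → advance +1; mR−mL=-80/13 → turn -1·90°
n=1: pose=(3,7,E); sL=20/9, sR=40/9; mL=40/9, mR=10/3; mL+mR=70/9 → advance +1; mR−mL=-10/9 → turn -1·90°
n=2: pose=(4,7,S); sL=32/17, sR=160/13; mL=1776/221, mR=1568/221; mL+mR=3344/221 → advance +1; mR−mL=-16/17 → turn -1·90°
n=3: pose=(4,6,W); sL=80/13, sR=16/5; mL=504/65, mR=304/65; mL+mR=808/65 → advance +1; mR−mL=-40/13 → turn -1·90°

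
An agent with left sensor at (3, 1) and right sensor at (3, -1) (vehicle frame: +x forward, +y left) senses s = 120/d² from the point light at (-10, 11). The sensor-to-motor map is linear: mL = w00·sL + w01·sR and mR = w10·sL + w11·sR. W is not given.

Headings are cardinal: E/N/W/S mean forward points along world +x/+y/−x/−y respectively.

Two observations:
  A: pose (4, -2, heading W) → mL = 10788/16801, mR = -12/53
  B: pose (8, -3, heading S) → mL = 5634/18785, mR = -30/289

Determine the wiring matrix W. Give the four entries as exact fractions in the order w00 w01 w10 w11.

1/2 1 0 -1/2

obs A: pose=(4,-2,W) → sL=120/317, sR=24/53, mL=10788/16801, mR=-12/53
obs B: pose=(8,-3,S) → sL=12/65, sR=60/289, mL=5634/18785, mR=-30/289
sensor matrix S = [[120/317, 24/53], [12/65, 60/289]]; det S = -1580544/315606785
solve [mL_A; mL_B] = S·[w00; w01] and [mR_A; mR_B] = S·[w10; w11]:
  w00 = 1/2, w01 = 1, w10 = 0, w11 = -1/2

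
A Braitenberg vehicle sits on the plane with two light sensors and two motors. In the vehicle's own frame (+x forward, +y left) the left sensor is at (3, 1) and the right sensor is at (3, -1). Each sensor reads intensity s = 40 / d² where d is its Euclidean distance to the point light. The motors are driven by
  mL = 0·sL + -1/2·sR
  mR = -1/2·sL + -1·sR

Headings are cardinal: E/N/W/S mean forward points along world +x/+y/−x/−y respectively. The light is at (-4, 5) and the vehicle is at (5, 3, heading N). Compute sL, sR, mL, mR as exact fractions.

8/13 40/101 -20/101 -924/1313

left sensor world pos  = (4, 6); dL² = 65
right sensor world pos = (6, 6); dR² = 101
sL = 40/65 = 8/13
sR = 40/101 = 40/101
mL = 0·sL + -1/2·sR = -20/101
mR = -1/2·sL + -1·sR = -924/1313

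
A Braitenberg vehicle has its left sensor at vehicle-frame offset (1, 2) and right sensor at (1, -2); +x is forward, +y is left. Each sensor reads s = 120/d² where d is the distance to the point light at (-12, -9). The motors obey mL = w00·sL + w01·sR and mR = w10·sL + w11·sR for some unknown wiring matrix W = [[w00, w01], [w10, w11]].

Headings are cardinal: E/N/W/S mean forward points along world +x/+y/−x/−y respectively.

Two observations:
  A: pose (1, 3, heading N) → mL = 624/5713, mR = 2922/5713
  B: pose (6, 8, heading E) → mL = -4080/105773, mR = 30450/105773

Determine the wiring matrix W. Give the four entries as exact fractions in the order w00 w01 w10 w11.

1 -1 1/2 1

obs A: pose=(1,3,N) → sL=12/29, sR=60/197, mL=624/5713, mR=2922/5713
obs B: pose=(6,8,E) → sL=60/361, sR=60/293, mL=-4080/105773, mR=30450/105773
sensor matrix S = [[12/29, 60/197], [60/361, 60/293]]; det S = 20615040/604281149
solve [mL_A; mL_B] = S·[w00; w01] and [mR_A; mR_B] = S·[w10; w11]:
  w00 = 1, w01 = -1, w10 = 1/2, w11 = 1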